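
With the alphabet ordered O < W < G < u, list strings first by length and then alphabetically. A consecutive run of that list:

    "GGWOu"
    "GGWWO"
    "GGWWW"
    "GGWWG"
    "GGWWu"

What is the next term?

GGWGO

The successor of GGWWu increments the rightmost position that isn't already u and resets every position after it to O.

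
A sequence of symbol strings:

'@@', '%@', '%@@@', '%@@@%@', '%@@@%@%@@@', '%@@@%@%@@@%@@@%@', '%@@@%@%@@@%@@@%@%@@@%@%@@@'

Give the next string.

This is a Fibonacci-style word recurrence s(k) = s(k−1)·s(k−2): e.g. %@·@@ = %@@@.
Continuing: %@@@%@%@@@%@@@%@%@@@%@%@@@ · %@@@%@%@@@%@@@%@ gives term 8.

%@@@%@%@@@%@@@%@%@@@%@%@@@%@@@%@%@@@%@@@%@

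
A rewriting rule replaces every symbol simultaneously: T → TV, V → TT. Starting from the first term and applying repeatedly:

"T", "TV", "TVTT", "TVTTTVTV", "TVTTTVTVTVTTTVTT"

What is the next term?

Replace each of the 16 characters of TVTTTVTVTVTTTVTT in place — TV TT TV TV TV TT TV TT TV TT TV TV TV TT TV TV — and concatenate.

TVTTTVTVTVTTTVTTTVTTTVTVTVTTTVTV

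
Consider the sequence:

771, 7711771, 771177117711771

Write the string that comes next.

7711771177117711771177117711771

Every step duplicates the string with '1' between the halves.
One more doubling of 771177117711771 gives the answer.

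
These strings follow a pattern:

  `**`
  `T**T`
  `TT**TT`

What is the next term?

TTT**TTT

Every step adds T to the front and T to the end of the previous string.
So the next term is T·TT**TT·T.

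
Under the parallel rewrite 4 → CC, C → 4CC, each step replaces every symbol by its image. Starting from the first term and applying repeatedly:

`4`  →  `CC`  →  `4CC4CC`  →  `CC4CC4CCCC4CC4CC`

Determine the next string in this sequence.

4CC4CCCC4CC4CCCC4CC4CC4CC4CCCC4CC4CCCC4CC4CC

Replace each of the 16 characters of CC4CC4CCCC4CC4CC in place — 4CC 4CC CC 4CC 4CC CC 4CC 4CC 4CC 4CC CC 4CC 4CC CC 4CC 4CC — and concatenate.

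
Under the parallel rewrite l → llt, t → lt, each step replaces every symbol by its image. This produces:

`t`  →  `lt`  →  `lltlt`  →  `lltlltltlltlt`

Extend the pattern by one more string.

Rewriting the 13 symbols of lltlltltlltlt one by one yields llt llt lt llt llt lt llt lt llt llt lt llt lt; concatenated:

lltlltltlltlltltlltltlltlltltlltlt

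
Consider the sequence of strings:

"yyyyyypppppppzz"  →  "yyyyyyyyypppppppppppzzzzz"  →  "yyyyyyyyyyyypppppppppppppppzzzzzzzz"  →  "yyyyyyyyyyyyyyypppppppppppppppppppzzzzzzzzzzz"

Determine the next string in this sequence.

yyyyyyyyyyyyyyyyyypppppppppppppppppppppppzzzzzzzzzzzzzz

Reading off run lengths: y runs 6, 9, 12, 15; p runs 7, 11, 15, 19; z runs 2, 5, 8, 11 — each is linear in n (n = 1, 2, …).
Setting n = 5 gives 18, 23, 14 characters in each block.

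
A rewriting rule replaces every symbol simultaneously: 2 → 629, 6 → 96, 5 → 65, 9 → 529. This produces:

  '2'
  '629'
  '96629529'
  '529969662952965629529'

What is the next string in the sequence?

φ(529969662952965629529) expands symbol-by-symbol to 65 629 529 529 96 529 96 96 629 529 65 629 529 96 65 96 629 529 65 629 529; joining the 21 pieces gives the next term.

656295295299652996966295296562952996659662952965629529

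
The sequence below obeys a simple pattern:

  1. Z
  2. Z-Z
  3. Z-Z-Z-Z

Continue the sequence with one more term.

s(k+1) = s(k)·-·s(k) — each term doubles the last with '-' between the halves.
Doubling Z-Z-Z-Z with '-' between the halves:

Z-Z-Z-Z-Z-Z-Z-Z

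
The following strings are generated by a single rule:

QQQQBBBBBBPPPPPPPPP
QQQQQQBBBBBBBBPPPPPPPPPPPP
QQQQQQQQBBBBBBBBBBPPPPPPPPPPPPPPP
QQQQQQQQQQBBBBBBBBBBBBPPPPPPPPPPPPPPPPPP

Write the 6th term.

The n-th term is 2n-2 Q's then 2n B's then 3n P's, where the shown terms are n = 3, 4, 5, 6.
At n = 8 the blocks have lengths 14, 16, 24.

QQQQQQQQQQQQQQBBBBBBBBBBBBBBBBPPPPPPPPPPPPPPPPPPPPPPPP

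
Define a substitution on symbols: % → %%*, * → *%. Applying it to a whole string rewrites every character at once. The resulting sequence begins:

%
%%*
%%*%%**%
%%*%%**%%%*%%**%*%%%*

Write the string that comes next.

%%*%%**%%%*%%**%*%%%*%%*%%**%%%*%%**%*%%%**%%%*%%*%%**%

φ(%%*%%**%%%*%%**%*%%%*) expands symbol-by-symbol to %%* %%* *% %%* %%* *% *% %%* %%* %%* *% %%* %%* *% *% %%* *% %%* %%* %%* *%; joining the 21 pieces gives the next term.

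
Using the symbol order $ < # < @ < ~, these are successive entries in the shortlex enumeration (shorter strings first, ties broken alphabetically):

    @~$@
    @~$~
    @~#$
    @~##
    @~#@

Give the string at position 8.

Advancing 3 positions from @~#@ through @~#@ → @~#~ → @~@$ reaches term 8.

@~@#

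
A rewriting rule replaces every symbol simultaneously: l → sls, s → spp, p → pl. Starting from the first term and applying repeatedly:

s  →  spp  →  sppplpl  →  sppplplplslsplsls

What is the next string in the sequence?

Rewriting the 17 symbols of sppplplplslsplsls one by one yields spp pl pl pl sls pl sls pl sls spp sls spp pl sls spp sls spp; concatenated:

sppplplplslsplslsplslssppslssppplslssppslsspp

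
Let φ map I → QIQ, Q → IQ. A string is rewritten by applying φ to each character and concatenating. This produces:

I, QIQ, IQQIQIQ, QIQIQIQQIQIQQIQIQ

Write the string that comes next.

IQQIQIQQIQIQQIQIQIQQIQIQQIQIQIQQIQIQQIQIQ

Replace each of the 17 characters of QIQIQIQQIQIQQIQIQ in place — IQ QIQ IQ QIQ IQ QIQ IQ IQ QIQ IQ QIQ IQ IQ QIQ IQ QIQ IQ — and concatenate.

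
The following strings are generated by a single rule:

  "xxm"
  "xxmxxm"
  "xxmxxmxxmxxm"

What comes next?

Every step duplicates the string.
One more doubling of xxmxxmxxmxxm gives the answer.

xxmxxmxxmxxmxxmxxmxxmxxm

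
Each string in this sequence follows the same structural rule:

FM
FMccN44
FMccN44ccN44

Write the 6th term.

FMccN44ccN44ccN44ccN44ccN44

Each term is the previous one with ccN44 appended.
From FMccN44ccN44, 3 further steps: FMccN44ccN44 → FMccN44ccN44ccN44 → FMccN44ccN44ccN44ccN44 → (answer).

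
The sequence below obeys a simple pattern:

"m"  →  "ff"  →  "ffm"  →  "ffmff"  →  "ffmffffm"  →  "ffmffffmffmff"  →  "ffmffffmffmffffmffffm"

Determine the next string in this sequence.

This is a Fibonacci-style word recurrence s(k) = s(k−1)·s(k−2): e.g. ff·m = ffm.
So term 8 is ffmffffmffmffffmffffm·ffmffffmffmff.

ffmffffmffmffffmffffmffmffffmffmff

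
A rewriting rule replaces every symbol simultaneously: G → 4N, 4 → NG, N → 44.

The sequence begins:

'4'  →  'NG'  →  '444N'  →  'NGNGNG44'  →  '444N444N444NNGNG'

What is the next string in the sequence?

Applying the rule to each of the 16 symbols of 444N444N444NNGNG gives the pieces NG NG NG 44 NG NG NG 44 NG NG NG 44 44 4N 44 4N, which concatenate to the answer.

NGNGNG44NGNGNG44NGNGNG44444N444N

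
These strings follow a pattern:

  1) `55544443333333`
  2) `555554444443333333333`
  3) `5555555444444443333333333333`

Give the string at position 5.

555555555554444444444443333333333333333333

Each string has the form 5^{2n-1} 4^{2n} 3^{3n+1}, where the shown terms are n = 2, 3, 4.
For term 5, n = 6, so the run lengths are 11, 12, 19.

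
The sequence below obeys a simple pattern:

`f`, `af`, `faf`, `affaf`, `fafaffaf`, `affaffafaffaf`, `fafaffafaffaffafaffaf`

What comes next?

affaffafaffaffafaffafaffaffafaffaf

This is a Fibonacci-style word recurrence s(k) = s(k−2)·s(k−1): e.g. f·af = faf.
So term 8 is affaffafaffaf·fafaffafaffaffafaffaf.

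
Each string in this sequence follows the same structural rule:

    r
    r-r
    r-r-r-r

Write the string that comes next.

s(k+1) = s(k)·-·s(k) — each term doubles the last with '-' between the halves.
So the next term is two copies of r-r-r-r with '-' between the halves.

r-r-r-r-r-r-r-r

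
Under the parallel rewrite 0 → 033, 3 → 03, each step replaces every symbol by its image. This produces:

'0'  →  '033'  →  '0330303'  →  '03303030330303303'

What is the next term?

03303030330303303033030303303033030303303

Applying the rule to each of the 17 symbols of 03303030330303303 gives the pieces 033 03 03 033 03 033 03 033 03 03 033 03 033 03 03 033 03, which concatenate to the answer.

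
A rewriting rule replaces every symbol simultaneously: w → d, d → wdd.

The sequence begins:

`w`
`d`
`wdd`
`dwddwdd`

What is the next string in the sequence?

Apply φ to dwddwdd symbol by symbol: d→wdd, w→d, d→wdd, d→wdd, w→d, d→wdd, d→wdd; joined: wdd d wdd wdd d wdd wdd.

wdddwddwdddwddwdd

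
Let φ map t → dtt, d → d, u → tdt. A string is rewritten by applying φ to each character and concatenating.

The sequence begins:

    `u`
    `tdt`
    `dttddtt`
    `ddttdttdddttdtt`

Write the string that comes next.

Rewriting the 15 symbols of ddttdttdddttdtt one by one yields d d dtt dtt d dtt dtt d d d dtt dtt d dtt dtt; concatenated:

dddttdttddttdttddddttdttddttdtt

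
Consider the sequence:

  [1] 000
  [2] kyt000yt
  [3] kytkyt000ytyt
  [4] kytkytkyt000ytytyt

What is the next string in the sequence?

kytkytkytkyt000ytytytyt

Each term wraps the previous one in kyt on the left and yt on the right.
So the next term is kyt·kytkytkyt000ytytyt·yt.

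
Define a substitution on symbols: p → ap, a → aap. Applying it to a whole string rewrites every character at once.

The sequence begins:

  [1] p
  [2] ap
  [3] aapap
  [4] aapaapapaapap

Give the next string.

Replace each of the 13 characters of aapaapapaapap in place — aap aap ap aap aap ap aap ap aap aap ap aap ap — and concatenate.

aapaapapaapaapapaapapaapaapapaapap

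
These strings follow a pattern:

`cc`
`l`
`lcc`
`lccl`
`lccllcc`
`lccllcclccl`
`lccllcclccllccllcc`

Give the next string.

Each term (from the third on) is the previous term followed by the one before it: term 3 = l·cc = lcc.
Continuing: lccllcclccllccllcc · lccllcclccl gives term 8.

lccllcclccllccllcclccllcclccl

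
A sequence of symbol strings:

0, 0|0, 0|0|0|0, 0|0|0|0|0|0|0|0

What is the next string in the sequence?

Every step duplicates the string with '|' between the halves.
Doubling 0|0|0|0|0|0|0|0 with '|' between the halves:

0|0|0|0|0|0|0|0|0|0|0|0|0|0|0|0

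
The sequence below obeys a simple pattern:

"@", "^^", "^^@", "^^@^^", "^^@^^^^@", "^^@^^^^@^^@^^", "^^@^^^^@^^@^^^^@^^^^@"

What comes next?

^^@^^^^@^^@^^^^@^^^^@^^@^^^^@^^@^^

Each term (from the third on) is the previous term followed by the one before it: term 3 = ^^·@ = ^^@.
Continuing: ^^@^^^^@^^@^^^^@^^^^@ · ^^@^^^^@^^@^^ gives term 8.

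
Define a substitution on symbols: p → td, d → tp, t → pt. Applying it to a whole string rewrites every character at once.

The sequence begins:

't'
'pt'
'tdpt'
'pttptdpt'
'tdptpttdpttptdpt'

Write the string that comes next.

pttptdpttdptpttptdptpttdpttptdpt

Applying the rule to each of the 16 symbols of tdptpttdpttptdpt gives the pieces pt tp td pt td pt pt tp td pt pt td pt tp td pt, which concatenate to the answer.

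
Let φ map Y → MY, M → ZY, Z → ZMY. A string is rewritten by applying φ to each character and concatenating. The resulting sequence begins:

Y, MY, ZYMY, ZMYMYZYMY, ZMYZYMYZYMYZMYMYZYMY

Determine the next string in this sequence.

Replace each of the 20 characters of ZMYZYMYZYMYZMYMYZYMY in place — ZMY ZY MY ZMY MY ZY MY ZMY MY ZY MY ZMY ZY MY ZY MY ZMY MY ZY MY — and concatenate.

ZMYZYMYZMYMYZYMYZMYMYZYMYZMYZYMYZYMYZMYMYZYMY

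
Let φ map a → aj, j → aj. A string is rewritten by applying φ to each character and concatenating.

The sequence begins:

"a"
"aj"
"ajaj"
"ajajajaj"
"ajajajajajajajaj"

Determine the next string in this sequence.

ajajajajajajajajajajajajajajajaj

Replace each of the 16 characters of ajajajajajajajaj in place — aj aj aj aj aj aj aj aj aj aj aj aj aj aj aj aj — and concatenate.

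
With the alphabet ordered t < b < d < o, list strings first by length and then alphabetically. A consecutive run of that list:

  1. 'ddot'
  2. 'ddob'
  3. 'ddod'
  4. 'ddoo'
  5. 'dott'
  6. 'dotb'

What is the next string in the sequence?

Find the rightmost character of dotb below o, bump it to the next letter, and reset everything to its right to t.

dotd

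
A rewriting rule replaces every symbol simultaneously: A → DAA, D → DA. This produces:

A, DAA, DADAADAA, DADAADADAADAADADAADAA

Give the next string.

Applying the rule to each of the 21 symbols of DADAADADAADAADADAADAA gives the pieces DA DAA DA DAA DAA DA DAA DA DAA DAA DA DAA DAA DA DAA DA DAA DAA DA DAA DAA, which concatenate to the answer.

DADAADADAADAADADAADADAADAADADAADAADADAADADAADAADADAADAA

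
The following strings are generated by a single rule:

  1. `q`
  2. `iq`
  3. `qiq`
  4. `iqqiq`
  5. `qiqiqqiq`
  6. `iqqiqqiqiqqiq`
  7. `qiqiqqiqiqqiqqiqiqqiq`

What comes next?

iqqiqqiqiqqiqqiqiqqiqiqqiqqiqiqqiq

From term 3 onward, concatenate the second-to-last term with the last: q·iq = qiq, iq·qiq = iqqiq, …
So term 8 is iqqiqqiqiqqiq·qiqiqqiqiqqiqqiqiqqiq.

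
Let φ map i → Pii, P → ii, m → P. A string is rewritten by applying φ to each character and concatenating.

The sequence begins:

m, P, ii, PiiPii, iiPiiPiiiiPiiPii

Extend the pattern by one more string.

Replace each of the 16 characters of iiPiiPiiiiPiiPii in place — Pii Pii ii Pii Pii ii Pii Pii Pii Pii ii Pii Pii ii Pii Pii — and concatenate.

PiiPiiiiPiiPiiiiPiiPiiPiiPiiiiPiiPiiiiPiiPii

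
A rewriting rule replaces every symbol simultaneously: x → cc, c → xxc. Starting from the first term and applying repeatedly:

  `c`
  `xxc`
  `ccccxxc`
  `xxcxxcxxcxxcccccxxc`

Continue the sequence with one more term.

ccccxxcccccxxcccccxxcccccxxcxxcxxcxxcxxcccccxxc

φ(xxcxxcxxcxxcccccxxc) expands symbol-by-symbol to cc cc xxc cc cc xxc cc cc xxc cc cc xxc xxc xxc xxc xxc cc cc xxc; joining the 19 pieces gives the next term.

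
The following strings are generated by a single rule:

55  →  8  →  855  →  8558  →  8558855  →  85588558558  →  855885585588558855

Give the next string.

85588558558855885585588558558

This is a Fibonacci-style word recurrence s(k) = s(k−1)·s(k−2): e.g. 8·55 = 855.
Continuing: 855885585588558855 · 85588558558 gives term 8.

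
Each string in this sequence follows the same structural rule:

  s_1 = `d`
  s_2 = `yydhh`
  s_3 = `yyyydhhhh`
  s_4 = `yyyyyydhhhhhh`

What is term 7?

yyyyyyyyyyyydhhhhhhhhhhhh

s(k+1) = yy·s(k)·hh, so each term gains yy as a prefix and hh as a suffix.
From yyyyyydhhhhhh, 3 further steps: yyyyyydhhhhhh → yyyyyyyydhhhhhhhh → yyyyyyyyyydhhhhhhhhhh → (answer).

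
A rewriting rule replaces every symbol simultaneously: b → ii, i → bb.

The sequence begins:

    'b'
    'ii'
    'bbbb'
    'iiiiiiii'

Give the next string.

bbbbbbbbbbbbbbbb

Rewriting each symbol of iiiiiiii: i→bb, i→bb, i→bb, i→bb, i→bb, i→bb, i→bb, i→bb, which concatenates to bb bb bb bb bb bb bb bb.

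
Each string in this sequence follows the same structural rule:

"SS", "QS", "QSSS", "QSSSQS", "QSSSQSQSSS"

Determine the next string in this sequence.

Each term (from the third on) is the previous term followed by the one before it: term 3 = QS·SS = QSSS.
Continuing: QSSSQSQSSS · QSSSQS gives term 6.

QSSSQSQSSSQSSSQS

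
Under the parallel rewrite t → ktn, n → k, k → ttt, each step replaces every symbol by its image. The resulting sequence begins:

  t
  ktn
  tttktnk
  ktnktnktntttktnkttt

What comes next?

tttktnktttktnktttktnkktnktnktntttktnktttktnktnktn

φ(ktnktnktntttktnkttt) expands symbol-by-symbol to ttt ktn k ttt ktn k ttt ktn k ktn ktn ktn ttt ktn k ttt ktn ktn ktn; joining the 19 pieces gives the next term.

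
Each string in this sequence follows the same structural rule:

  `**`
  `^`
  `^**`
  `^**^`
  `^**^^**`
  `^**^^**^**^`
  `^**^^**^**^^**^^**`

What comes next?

From term 3 onward, concatenate the last term with the second-to-last: ^·** = ^**, ^**·^ = ^**^, …
So term 8 is ^**^^**^**^^**^^**·^**^^**^**^.

^**^^**^**^^**^^**^**^^**^**^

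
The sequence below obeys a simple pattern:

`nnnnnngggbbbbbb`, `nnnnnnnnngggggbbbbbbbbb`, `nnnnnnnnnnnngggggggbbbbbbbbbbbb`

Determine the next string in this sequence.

Reading off run lengths: n runs 6, 9, 12; g runs 3, 5, 7; b runs 6, 9, 12 — each is linear in n, where the shown terms are n = 2, 3, 4.
For the next term, n = 5, so the run lengths are 15, 9, 15.

nnnnnnnnnnnnnnngggggggggbbbbbbbbbbbbbbb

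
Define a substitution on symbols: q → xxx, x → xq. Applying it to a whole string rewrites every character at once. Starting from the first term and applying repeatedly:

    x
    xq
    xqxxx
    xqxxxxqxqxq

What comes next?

xqxxxxqxqxqxqxxxxqxxxxqxxx

Rewriting each symbol of xqxxxxqxqxq: x→xq, q→xxx, x→xq, x→xq, x→xq, x→xq, q→xxx, x→xq, q→xxx, x→xq, q→xxx, which concatenates to xq xxx xq xq xq xq xxx xq xxx xq xxx.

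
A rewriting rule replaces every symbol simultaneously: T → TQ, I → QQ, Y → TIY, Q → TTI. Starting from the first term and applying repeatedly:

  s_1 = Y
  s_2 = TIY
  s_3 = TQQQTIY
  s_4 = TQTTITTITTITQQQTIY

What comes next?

Replace each of the 18 characters of TQTTITTITTITQQQTIY in place — TQ TTI TQ TQ QQ TQ TQ QQ TQ TQ QQ TQ TTI TTI TTI TQ QQ TIY — and concatenate.

TQTTITQTQQQTQTQQQTQTQQQTQTTITTITTITQQQTIY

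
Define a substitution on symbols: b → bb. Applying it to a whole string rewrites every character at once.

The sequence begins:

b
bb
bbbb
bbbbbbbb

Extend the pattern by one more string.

bbbbbbbbbbbbbbbb

Rewriting each symbol of bbbbbbbb: b→bb, b→bb, b→bb, b→bb, b→bb, b→bb, b→bb, b→bb, which concatenates to bb bb bb bb bb bb bb bb.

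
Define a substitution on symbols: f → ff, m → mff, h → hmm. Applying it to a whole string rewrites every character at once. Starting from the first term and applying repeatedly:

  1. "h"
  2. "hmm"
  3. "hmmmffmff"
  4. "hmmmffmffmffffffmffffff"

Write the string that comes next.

Applying the rule to each of the 23 symbols of hmmmffmffmffffffmffffff gives the pieces hmm mff mff mff ff ff mff ff ff mff ff ff ff ff ff ff mff ff ff ff ff ff ff, which concatenate to the answer.

hmmmffmffmffffffmffffffmffffffffffffffmffffffffffffff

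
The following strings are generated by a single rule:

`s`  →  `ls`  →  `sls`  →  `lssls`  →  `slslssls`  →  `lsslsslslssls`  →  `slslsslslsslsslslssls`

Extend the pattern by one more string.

lsslsslslsslsslslsslslsslsslslssls

Each term (from the third on) is the two preceding terms concatenated in order: term 3 = s·ls = sls.
Continuing: lsslsslslssls · slslsslslsslsslslssls gives term 8.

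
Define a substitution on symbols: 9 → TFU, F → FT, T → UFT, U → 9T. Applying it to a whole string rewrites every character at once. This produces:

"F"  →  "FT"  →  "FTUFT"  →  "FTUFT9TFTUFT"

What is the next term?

FTUFT9TFTUFTTFUUFTFTUFT9TFTUFT

Apply φ to FTUFT9TFTUFT symbol by symbol: F→FT, T→UFT, U→9T, F→FT, T→UFT, 9→TFU, T→UFT, F→FT, T→UFT, U→9T, F→FT, T→UFT; joined: FT UFT 9T FT UFT TFU UFT FT UFT 9T FT UFT.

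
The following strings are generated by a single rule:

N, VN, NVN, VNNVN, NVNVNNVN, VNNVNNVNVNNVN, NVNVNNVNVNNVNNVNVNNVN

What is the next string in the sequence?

This is a Fibonacci-style word recurrence s(k) = s(k−2)·s(k−1): e.g. N·VN = NVN.
So term 8 is VNNVNNVNVNNVN·NVNVNNVNVNNVNNVNVNNVN.

VNNVNNVNVNNVNNVNVNNVNVNNVNNVNVNNVN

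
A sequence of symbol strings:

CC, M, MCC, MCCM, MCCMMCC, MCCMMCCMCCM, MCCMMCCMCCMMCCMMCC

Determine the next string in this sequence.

MCCMMCCMCCMMCCMMCCMCCMMCCMCCM

This is a Fibonacci-style word recurrence s(k) = s(k−1)·s(k−2): e.g. M·CC = MCC.
The next term joins MCCMMCCMCCMMCCMMCC and MCCMMCCMCCM.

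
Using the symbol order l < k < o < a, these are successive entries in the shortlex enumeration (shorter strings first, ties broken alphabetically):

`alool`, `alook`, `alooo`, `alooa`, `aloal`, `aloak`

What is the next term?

The successor of aloak increments the rightmost position that isn't already a and resets every position after it to l.

aloao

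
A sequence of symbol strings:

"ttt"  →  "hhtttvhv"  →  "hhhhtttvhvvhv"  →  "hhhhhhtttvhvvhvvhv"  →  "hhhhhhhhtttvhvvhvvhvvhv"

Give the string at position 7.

s(k+1) = hh·s(k)·vhv, so each term gains hh as a prefix and vhv as a suffix.
From hhhhhhhhtttvhvvhvvhvvhv, 2 further steps: hhhhhhhhtttvhvvhvvhvvhv → hhhhhhhhhhtttvhvvhvvhvvhvvhv → (answer).

hhhhhhhhhhhhtttvhvvhvvhvvhvvhvvhv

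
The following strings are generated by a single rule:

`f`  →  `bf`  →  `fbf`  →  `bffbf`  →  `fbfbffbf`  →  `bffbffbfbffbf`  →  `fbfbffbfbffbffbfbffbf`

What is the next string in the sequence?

This is a Fibonacci-style word recurrence s(k) = s(k−2)·s(k−1): e.g. f·bf = fbf.
The next term joins bffbffbfbffbf and fbfbffbfbffbffbfbffbf.

bffbffbfbffbffbfbffbfbffbffbfbffbf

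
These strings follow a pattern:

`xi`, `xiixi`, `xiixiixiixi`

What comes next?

xiixiixiixiixiixiixiixi

Every step duplicates the string with 'i' between the halves.
So the next term is two copies of xiixiixiixi with 'i' between the halves.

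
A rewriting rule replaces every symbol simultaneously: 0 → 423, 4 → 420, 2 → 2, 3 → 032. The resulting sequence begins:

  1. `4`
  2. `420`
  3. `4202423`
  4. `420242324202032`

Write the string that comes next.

4202423242020322420242324230322

φ(420242324202032) expands symbol-by-symbol to 420 2 423 2 420 2 032 2 420 2 423 2 423 032 2; joining the 15 pieces gives the next term.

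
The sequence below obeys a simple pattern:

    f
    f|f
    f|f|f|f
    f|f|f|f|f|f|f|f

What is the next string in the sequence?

Every step duplicates the string with '|' between the halves.
One more doubling of f|f|f|f|f|f|f|f gives the answer.

f|f|f|f|f|f|f|f|f|f|f|f|f|f|f|f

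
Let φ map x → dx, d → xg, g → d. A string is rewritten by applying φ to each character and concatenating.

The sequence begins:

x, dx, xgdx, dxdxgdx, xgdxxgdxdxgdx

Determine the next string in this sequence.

dxdxgdxdxdxgdxxgdxdxgdx

Replace each of the 13 characters of xgdxxgdxdxgdx in place — dx d xg dx dx d xg dx xg dx d xg dx — and concatenate.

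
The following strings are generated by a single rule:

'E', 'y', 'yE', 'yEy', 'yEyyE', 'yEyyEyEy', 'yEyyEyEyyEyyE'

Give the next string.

This is a Fibonacci-style word recurrence s(k) = s(k−1)·s(k−2): e.g. y·E = yE.
The next term joins yEyyEyEyyEyyE and yEyyEyEy.

yEyyEyEyyEyyEyEyyEyEy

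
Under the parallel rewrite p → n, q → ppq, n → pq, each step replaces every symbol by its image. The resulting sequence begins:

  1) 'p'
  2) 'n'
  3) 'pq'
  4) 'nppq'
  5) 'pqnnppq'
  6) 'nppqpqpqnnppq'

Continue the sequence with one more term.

Applying the rule to each of the 13 symbols of nppqpqpqnnppq gives the pieces pq n n ppq n ppq n ppq pq pq n n ppq, which concatenate to the answer.

pqnnppqnppqnppqpqpqnnppq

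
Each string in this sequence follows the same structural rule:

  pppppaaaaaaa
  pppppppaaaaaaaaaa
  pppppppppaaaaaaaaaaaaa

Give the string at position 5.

Reading off run lengths: p runs 5, 7, 9; a runs 7, 10, 13 — each is linear in n, where the shown terms are n = 2, 3, 4.
At n = 6 the blocks have lengths 13, 19.

pppppppppppppaaaaaaaaaaaaaaaaaaa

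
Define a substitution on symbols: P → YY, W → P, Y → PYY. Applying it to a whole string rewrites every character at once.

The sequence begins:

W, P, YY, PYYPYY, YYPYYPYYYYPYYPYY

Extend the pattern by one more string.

Replace each of the 16 characters of YYPYYPYYYYPYYPYY in place — PYY PYY YY PYY PYY YY PYY PYY PYY PYY YY PYY PYY YY PYY PYY — and concatenate.

PYYPYYYYPYYPYYYYPYYPYYPYYPYYYYPYYPYYYYPYYPYY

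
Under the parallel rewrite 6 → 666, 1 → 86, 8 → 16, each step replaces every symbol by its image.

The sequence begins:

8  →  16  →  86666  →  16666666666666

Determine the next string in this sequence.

Rewriting the 14 symbols of 16666666666666 one by one yields 86 666 666 666 666 666 666 666 666 666 666 666 666 666; concatenated:

86666666666666666666666666666666666666666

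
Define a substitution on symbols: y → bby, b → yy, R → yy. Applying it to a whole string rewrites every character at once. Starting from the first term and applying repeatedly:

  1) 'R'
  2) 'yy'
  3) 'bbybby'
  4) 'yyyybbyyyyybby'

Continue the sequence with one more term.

Rewriting the 14 symbols of yyyybbyyyyybby one by one yields bby bby bby bby yy yy bby bby bby bby bby yy yy bby; concatenated:

bbybbybbybbyyyyybbybbybbybbybbyyyyybby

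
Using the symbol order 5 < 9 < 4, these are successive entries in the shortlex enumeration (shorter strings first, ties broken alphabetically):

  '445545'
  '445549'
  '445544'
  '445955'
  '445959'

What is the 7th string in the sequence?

445995

Continuing the enumeration 2 steps past 445959: 445959 → 445954 → (answer).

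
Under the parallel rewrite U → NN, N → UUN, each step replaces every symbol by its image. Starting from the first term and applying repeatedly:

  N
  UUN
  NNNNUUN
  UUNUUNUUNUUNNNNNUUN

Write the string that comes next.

Rewriting the 19 symbols of UUNUUNUUNUUNNNNNUUN one by one yields NN NN UUN NN NN UUN NN NN UUN NN NN UUN UUN UUN UUN UUN NN NN UUN; concatenated:

NNNNUUNNNNNUUNNNNNUUNNNNNUUNUUNUUNUUNUUNNNNNUUN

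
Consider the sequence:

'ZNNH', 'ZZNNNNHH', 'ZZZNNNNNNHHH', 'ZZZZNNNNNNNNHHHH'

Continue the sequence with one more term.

Reading off run lengths: Z runs 1, 2, 3, 4; N runs 2, 4, 6, 8; H runs 1, 2, 3, 4 — each is linear in n (n = 1, 2, …).
Setting n = 5 gives 5, 10, 5 characters in each block.

ZZZZZNNNNNNNNNNHHHHH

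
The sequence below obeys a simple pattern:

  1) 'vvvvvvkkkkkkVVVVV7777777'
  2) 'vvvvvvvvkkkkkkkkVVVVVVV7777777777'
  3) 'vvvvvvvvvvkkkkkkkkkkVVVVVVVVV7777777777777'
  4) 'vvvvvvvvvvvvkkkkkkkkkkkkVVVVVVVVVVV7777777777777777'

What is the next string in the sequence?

vvvvvvvvvvvvvvkkkkkkkkkkkkkkVVVVVVVVVVVVV7777777777777777777

The n-th term is 2n v's then 2n k's then 2n-1 V's then 3n-2 7's, where the shown terms are n = 3, 4, 5, 6.
At n = 7 the blocks have lengths 14, 14, 13, 19.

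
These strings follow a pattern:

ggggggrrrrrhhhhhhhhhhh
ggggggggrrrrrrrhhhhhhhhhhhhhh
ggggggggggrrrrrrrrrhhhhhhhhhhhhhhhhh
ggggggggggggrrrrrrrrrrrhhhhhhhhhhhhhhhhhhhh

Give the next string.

ggggggggggggggrrrrrrrrrrrrrhhhhhhhhhhhhhhhhhhhhhhh

The n-th term is 2n g's then 2n-1 r's then 3n+2 h's, where the shown terms are n = 3, 4, 5, 6.
For the next term, n = 7, so the run lengths are 14, 13, 23.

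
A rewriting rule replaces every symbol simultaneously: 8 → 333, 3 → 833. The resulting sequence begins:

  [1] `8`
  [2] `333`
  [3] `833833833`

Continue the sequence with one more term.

Apply φ to 833833833 symbol by symbol: 8→333, 3→833, 3→833, 8→333, 3→833, 3→833, 8→333, 3→833, 3→833; joined: 333 833 833 333 833 833 333 833 833.

333833833333833833333833833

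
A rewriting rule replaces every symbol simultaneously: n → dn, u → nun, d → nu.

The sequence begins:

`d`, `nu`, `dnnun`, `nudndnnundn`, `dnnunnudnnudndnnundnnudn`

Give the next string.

Replace each of the 24 characters of dnnunnudnnudndnnundnnudn in place — nu dn dn nun dn dn nun nu dn dn nun nu dn nu dn dn nun dn nu dn dn nun nu dn — and concatenate.

nudndnnundndnnunnudndnnunnudnnudndnnundnnudndnnunnudn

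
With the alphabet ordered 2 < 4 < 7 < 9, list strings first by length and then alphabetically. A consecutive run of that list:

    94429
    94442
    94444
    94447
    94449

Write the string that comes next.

94472

Find the rightmost character of 94449 below 9, bump it to the next letter, and reset everything to its right to 2.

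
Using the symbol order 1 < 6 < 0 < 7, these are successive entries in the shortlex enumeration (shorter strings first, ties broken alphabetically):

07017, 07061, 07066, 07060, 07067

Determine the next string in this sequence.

07001

Treat 07067 as a base-4 numeral over the given alphabet and add one, carrying through any trailing 7's.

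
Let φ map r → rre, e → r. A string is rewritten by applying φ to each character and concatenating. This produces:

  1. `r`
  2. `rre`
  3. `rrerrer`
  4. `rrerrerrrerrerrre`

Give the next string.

Applying the rule to each of the 17 symbols of rrerrerrrerrerrre gives the pieces rre rre r rre rre r rre rre rre r rre rre r rre rre rre r, which concatenate to the answer.

rrerrerrrerrerrrerrerrerrrerrerrrerrerrer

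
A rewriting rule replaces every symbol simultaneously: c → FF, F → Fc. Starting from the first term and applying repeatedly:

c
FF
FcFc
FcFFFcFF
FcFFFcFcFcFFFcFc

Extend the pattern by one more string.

Rewriting the 16 symbols of FcFFFcFcFcFFFcFc one by one yields Fc FF Fc Fc Fc FF Fc FF Fc FF Fc Fc Fc FF Fc FF; concatenated:

FcFFFcFcFcFFFcFFFcFFFcFcFcFFFcFF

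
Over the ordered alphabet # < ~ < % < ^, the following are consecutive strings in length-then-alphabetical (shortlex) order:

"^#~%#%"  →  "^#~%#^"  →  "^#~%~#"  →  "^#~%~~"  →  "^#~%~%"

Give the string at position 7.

^#~%%#

Continuing the enumeration 2 steps past ^#~%~%: ^#~%~% → ^#~%~^ → (answer).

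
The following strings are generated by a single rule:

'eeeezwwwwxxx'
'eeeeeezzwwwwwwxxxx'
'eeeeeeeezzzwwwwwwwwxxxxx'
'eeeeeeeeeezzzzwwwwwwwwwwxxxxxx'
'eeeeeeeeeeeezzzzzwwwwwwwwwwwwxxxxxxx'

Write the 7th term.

eeeeeeeeeeeeeeeezzzzzzzwwwwwwwwwwwwwwwwxxxxxxxxx

Reading off run lengths: e runs 4, 6, 8, 10, 12; z runs 1, 2, 3, 4, 5; w runs 4, 6, 8, 10, 12; x runs 3, 4, 5, 6, 7 — each is linear in n, where the shown terms are n = 2, 3, 4, 5, 6.
Setting n = 8 gives 16, 7, 16, 9 characters in each block.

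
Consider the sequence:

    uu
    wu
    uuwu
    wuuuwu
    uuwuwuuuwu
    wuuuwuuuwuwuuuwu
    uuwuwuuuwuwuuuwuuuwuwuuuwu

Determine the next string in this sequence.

wuuuwuuuwuwuuuwuuuwuwuuuwuwuuuwuuuwuwuuuwu

Each term (from the third on) is the two preceding terms concatenated in order: term 3 = uu·wu = uuwu.
Continuing: wuuuwuuuwuwuuuwu · uuwuwuuuwuwuuuwuuuwuwuuuwu gives term 8.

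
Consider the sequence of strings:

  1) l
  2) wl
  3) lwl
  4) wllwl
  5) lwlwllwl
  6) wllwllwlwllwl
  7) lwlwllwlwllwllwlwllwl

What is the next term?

wllwllwlwllwllwlwllwlwllwllwlwllwl

Each term (from the third on) is the two preceding terms concatenated in order: term 3 = l·wl = lwl.
So term 8 is wllwllwlwllwl·lwlwllwlwllwllwlwllwl.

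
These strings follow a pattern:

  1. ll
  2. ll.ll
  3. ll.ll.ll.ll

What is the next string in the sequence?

ll.ll.ll.ll.ll.ll.ll.ll

Every step duplicates the string with '.' between the halves.
So the next term is two copies of ll.ll.ll.ll with '.' between the halves.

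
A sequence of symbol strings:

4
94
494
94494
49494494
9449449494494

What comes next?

From term 3 onward, concatenate the second-to-last term with the last: 4·94 = 494, 94·494 = 94494, …
The next term joins 49494494 and 9449449494494.

494944949449449494494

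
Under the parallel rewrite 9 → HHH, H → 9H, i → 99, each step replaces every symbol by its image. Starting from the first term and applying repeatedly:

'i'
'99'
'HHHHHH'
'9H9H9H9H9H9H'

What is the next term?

HHH9HHHH9HHHH9HHHH9HHHH9HHHH9H

Rewriting each symbol of 9H9H9H9H9H9H: 9→HHH, H→9H, 9→HHH, H→9H, 9→HHH, H→9H, 9→HHH, H→9H, 9→HHH, H→9H, 9→HHH, H→9H, which concatenates to HHH 9H HHH 9H HHH 9H HHH 9H HHH 9H HHH 9H.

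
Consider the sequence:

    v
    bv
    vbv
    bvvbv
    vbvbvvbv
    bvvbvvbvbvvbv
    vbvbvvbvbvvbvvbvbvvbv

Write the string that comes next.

From term 3 onward, concatenate the second-to-last term with the last: v·bv = vbv, bv·vbv = bvvbv, …
So term 8 is bvvbvvbvbvvbv·vbvbvvbvbvvbvvbvbvvbv.

bvvbvvbvbvvbvvbvbvvbvbvvbvvbvbvvbv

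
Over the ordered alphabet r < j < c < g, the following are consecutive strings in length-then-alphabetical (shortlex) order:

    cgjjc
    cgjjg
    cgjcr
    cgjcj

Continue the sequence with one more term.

Treat cgjcj as a base-4 numeral over the given alphabet and add one, carrying through any trailing g's.

cgjcc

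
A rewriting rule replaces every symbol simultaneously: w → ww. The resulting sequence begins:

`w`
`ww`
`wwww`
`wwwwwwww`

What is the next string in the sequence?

wwwwwwwwwwwwwwww

Expanding wwwwwwww: w→ww, w→ww, w→ww, w→ww, w→ww, w→ww, w→ww, w→ww. Concatenated: ww ww ww ww ww ww ww ww.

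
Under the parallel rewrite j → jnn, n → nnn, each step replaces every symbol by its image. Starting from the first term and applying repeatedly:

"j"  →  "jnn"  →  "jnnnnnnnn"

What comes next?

Apply φ to jnnnnnnnn symbol by symbol: j→jnn, n→nnn, n→nnn, n→nnn, n→nnn, n→nnn, n→nnn, n→nnn, n→nnn; joined: jnn nnn nnn nnn nnn nnn nnn nnn nnn.

jnnnnnnnnnnnnnnnnnnnnnnnnnn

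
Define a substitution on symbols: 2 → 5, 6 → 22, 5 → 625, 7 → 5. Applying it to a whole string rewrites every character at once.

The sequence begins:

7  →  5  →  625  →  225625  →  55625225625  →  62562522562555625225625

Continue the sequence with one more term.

Rewriting the 23 symbols of 62562522562555625225625 one by one yields 22 5 625 22 5 625 5 5 625 22 5 625 625 625 22 5 625 5 5 625 22 5 625; concatenated:

2256252256255562522562562562522562555625225625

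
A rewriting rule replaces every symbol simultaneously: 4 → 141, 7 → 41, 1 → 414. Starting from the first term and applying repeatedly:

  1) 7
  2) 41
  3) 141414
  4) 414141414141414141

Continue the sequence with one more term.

141414141414141414141414141414141414141414141414141414

Replace each of the 18 characters of 414141414141414141 in place — 141 414 141 414 141 414 141 414 141 414 141 414 141 414 141 414 141 414 — and concatenate.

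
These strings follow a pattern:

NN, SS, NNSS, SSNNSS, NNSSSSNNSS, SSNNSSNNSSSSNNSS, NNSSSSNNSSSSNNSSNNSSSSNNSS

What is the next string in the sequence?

From term 3 onward, concatenate the second-to-last term with the last: NN·SS = NNSS, SS·NNSS = SSNNSS, …
So term 8 is SSNNSSNNSSSSNNSS·NNSSSSNNSSSSNNSSNNSSSSNNSS.

SSNNSSNNSSSSNNSSNNSSSSNNSSSSNNSSNNSSSSNNSS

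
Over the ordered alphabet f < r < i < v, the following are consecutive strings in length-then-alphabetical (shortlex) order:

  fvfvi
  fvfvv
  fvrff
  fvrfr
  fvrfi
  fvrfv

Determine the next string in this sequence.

fvrrf

Treat fvrfv as a base-4 numeral over the given alphabet and add one, carrying through any trailing v's.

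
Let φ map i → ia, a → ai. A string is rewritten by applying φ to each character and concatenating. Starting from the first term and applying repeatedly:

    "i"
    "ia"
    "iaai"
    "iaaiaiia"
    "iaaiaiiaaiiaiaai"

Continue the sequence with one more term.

Applying the rule to each of the 16 symbols of iaaiaiiaaiiaiaai gives the pieces ia ai ai ia ai ia ia ai ai ia ia ai ia ai ai ia, which concatenate to the answer.

iaaiaiiaaiiaiaaiaiiaiaaiiaaiaiia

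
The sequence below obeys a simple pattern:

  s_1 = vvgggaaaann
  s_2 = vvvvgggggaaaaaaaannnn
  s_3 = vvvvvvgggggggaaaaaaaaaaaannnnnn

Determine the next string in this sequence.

The n-th term is 2n v's then 2n+1 g's then 4n a's then 2n n's (n = 1, 2, …).
Setting n = 4 gives 8, 9, 16, 8 characters in each block.

vvvvvvvvgggggggggaaaaaaaaaaaaaaaannnnnnnn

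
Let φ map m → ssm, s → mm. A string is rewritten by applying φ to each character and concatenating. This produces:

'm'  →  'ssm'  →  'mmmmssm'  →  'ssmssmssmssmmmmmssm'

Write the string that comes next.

Applying the rule to each of the 19 symbols of ssmssmssmssmmmmmssm gives the pieces mm mm ssm mm mm ssm mm mm ssm mm mm ssm ssm ssm ssm ssm mm mm ssm, which concatenate to the answer.

mmmmssmmmmmssmmmmmssmmmmmssmssmssmssmssmmmmmssm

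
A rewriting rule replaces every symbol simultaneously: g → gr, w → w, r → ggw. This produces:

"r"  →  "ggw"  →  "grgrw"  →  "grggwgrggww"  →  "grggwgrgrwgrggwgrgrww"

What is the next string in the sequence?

grggwgrgrwgrggwgrggwwgrggwgrgrwgrggwgrggwww

Replace each of the 21 characters of grggwgrgrwgrggwgrgrww in place — gr ggw gr gr w gr ggw gr ggw w gr ggw gr gr w gr ggw gr ggw w w — and concatenate.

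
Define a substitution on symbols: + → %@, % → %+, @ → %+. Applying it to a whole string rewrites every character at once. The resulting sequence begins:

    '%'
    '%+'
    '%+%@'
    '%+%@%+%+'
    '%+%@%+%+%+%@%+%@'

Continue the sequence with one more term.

Applying the rule to each of the 16 symbols of %+%@%+%+%+%@%+%@ gives the pieces %+ %@ %+ %+ %+ %@ %+ %@ %+ %@ %+ %+ %+ %@ %+ %+, which concatenate to the answer.

%+%@%+%+%+%@%+%@%+%@%+%+%+%@%+%+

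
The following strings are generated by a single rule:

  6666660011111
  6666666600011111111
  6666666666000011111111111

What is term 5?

6666666666666600000011111111111111111

Term n consists of 2n+2 6's, followed by n 0's, followed by 3n-1 1's, where the shown terms are n = 2, 3, 4.
For term 5, n = 6, so the run lengths are 14, 6, 17.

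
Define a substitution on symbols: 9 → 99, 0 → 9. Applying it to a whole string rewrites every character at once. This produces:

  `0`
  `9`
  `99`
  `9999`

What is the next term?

Apply φ to 9999 symbol by symbol: 9→99, 9→99, 9→99, 9→99; joined: 99 99 99 99.

99999999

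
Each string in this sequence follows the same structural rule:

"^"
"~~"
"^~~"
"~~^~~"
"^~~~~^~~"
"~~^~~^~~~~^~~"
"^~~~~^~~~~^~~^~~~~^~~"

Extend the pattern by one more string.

From term 3 onward, concatenate the second-to-last term with the last: ^·~~ = ^~~, ~~·^~~ = ~~^~~, …
So term 8 is ~~^~~^~~~~^~~·^~~~~^~~~~^~~^~~~~^~~.

~~^~~^~~~~^~~^~~~~^~~~~^~~^~~~~^~~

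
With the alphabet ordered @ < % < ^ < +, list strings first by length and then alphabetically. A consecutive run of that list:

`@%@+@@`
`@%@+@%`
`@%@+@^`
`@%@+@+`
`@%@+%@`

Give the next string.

@%@+%%

Treat @%@+%@ as a base-4 numeral over the given alphabet and add one, carrying through any trailing +'s.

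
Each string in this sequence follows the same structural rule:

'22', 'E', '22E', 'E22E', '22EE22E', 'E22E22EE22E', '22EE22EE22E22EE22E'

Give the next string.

E22E22EE22E22EE22EE22E22EE22E

Each term (from the third on) is the two preceding terms concatenated in order: term 3 = 22·E = 22E.
So term 8 is E22E22EE22E·22EE22EE22E22EE22E.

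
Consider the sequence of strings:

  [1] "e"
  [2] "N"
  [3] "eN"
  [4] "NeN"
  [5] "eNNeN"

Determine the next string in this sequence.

This is a Fibonacci-style word recurrence s(k) = s(k−2)·s(k−1): e.g. e·N = eN.
So term 6 is NeN·eNNeN.

NeNeNNeN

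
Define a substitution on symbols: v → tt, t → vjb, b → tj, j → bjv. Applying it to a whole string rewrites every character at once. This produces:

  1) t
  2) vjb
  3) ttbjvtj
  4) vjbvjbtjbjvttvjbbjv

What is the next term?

Rewriting the 19 symbols of vjbvjbtjbjvttvjbbjv one by one yields tt bjv tj tt bjv tj vjb bjv tj bjv tt vjb vjb tt bjv tj tj bjv tt; concatenated:

ttbjvtjttbjvtjvjbbjvtjbjvttvjbvjbttbjvtjtjbjvtt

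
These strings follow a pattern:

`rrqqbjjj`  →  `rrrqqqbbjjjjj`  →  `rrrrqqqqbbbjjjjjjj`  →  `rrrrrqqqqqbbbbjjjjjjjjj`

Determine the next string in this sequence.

Each string has the form r^{n+1} q^{n+1} b^{n} j^{2n+1} (n = 1, 2, …).
Setting n = 5 gives 6, 6, 5, 11 characters in each block.

rrrrrrqqqqqqbbbbbjjjjjjjjjjj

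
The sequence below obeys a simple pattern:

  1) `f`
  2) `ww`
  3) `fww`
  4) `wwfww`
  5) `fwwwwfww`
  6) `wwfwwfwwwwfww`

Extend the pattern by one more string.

From term 3 onward, concatenate the second-to-last term with the last: f·ww = fww, ww·fww = wwfww, …
Continuing: fwwwwfww · wwfwwfwwwwfww gives term 7.

fwwwwfwwwwfwwfwwwwfww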